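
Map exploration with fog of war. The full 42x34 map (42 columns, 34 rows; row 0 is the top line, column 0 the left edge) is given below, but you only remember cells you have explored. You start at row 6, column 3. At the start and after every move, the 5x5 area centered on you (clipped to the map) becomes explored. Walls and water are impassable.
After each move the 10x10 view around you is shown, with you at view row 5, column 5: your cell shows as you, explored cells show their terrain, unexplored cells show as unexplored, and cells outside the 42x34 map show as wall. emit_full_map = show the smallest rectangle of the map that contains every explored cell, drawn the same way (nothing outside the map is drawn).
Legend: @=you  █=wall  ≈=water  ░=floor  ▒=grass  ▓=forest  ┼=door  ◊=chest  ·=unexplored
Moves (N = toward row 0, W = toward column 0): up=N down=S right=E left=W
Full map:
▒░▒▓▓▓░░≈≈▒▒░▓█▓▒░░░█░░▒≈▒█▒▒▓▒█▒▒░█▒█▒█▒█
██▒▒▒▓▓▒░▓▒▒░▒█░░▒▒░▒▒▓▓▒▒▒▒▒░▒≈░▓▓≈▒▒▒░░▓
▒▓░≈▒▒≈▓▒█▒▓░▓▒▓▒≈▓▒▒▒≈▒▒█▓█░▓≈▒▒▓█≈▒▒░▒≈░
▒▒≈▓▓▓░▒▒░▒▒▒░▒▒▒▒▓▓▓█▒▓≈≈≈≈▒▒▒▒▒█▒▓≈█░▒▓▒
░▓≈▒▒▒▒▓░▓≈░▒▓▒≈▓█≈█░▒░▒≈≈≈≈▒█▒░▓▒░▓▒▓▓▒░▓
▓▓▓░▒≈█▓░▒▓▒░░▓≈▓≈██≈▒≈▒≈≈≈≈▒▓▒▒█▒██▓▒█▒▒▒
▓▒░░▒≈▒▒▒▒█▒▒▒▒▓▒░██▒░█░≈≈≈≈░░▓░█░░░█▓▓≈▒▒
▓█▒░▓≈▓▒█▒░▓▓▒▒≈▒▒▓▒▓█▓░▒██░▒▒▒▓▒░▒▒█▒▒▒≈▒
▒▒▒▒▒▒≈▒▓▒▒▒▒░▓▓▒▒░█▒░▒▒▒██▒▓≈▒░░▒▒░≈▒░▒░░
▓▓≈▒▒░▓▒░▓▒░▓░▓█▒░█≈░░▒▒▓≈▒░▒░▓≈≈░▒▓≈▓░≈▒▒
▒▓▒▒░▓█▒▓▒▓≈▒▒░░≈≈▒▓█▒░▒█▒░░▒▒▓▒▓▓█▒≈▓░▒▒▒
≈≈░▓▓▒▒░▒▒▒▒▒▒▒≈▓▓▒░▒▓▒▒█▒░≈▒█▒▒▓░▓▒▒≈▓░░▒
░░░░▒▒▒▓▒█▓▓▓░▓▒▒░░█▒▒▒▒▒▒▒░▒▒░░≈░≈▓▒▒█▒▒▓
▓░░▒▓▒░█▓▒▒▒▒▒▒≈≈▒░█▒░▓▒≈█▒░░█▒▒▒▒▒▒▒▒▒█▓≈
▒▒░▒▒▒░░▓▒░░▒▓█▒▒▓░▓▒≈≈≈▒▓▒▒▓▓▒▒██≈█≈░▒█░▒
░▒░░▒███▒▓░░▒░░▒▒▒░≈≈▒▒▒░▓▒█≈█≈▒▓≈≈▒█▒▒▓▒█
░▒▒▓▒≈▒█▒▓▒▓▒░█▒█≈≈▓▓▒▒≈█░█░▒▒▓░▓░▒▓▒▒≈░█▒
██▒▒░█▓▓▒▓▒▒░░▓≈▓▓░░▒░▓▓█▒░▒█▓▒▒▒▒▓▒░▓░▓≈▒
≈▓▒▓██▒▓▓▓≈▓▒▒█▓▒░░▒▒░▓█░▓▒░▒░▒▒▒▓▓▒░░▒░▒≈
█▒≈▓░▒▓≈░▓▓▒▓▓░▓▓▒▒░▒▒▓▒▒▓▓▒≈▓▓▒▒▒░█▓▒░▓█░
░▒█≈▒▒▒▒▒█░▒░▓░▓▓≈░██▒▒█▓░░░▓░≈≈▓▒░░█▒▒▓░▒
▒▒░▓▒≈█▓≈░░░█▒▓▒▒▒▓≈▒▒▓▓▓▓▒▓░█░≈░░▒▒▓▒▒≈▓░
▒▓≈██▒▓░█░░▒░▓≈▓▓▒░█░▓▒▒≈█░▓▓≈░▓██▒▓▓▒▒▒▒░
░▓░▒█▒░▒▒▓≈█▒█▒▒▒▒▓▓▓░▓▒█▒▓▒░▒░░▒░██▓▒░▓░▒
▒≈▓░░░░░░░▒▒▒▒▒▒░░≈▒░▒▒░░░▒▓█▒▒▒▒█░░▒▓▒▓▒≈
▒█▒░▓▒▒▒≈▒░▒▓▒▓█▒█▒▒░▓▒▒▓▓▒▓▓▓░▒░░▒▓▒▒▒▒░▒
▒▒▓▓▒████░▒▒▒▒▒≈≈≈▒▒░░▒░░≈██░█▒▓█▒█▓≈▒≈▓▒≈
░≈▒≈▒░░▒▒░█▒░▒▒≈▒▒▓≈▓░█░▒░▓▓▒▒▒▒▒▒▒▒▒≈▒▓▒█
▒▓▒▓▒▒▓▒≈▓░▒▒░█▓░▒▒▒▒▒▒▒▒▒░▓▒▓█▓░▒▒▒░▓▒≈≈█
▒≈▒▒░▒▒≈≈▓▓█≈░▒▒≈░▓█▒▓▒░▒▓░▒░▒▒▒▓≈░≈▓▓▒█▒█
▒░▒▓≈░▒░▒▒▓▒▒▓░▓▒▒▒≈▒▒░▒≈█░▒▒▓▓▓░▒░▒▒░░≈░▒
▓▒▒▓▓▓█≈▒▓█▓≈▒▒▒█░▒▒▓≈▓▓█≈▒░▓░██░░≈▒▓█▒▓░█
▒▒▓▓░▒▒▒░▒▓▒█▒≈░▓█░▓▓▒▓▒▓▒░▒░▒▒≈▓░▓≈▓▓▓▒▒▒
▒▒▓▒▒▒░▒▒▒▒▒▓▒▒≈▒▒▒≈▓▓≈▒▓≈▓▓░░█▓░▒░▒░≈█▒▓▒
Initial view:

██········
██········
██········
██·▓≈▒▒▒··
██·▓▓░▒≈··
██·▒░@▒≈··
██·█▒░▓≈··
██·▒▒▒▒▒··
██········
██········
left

███·······
███·······
███·······
███░▓≈▒▒▒·
███▓▓▓░▒≈·
███▓▒@░▒≈·
███▓█▒░▓≈·
███▒▒▒▒▒▒·
███·······
███·······

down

███·······
███·······
███░▓≈▒▒▒·
███▓▓▓░▒≈·
███▓▒░░▒≈·
███▓█@░▓≈·
███▒▒▒▒▒▒·
███▓▓≈▒▒··
███·······
███·······

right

██········
██········
██░▓≈▒▒▒··
██▓▓▓░▒≈··
██▓▒░░▒≈··
██▓█▒@▓≈··
██▒▒▒▒▒▒··
██▓▓≈▒▒░··
██········
██········

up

██········
██········
██········
██░▓≈▒▒▒··
██▓▓▓░▒≈··
██▓▒░@▒≈··
██▓█▒░▓≈··
██▒▒▒▒▒▒··
██▓▓≈▒▒░··
██········

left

███·······
███·······
███·······
███░▓≈▒▒▒·
███▓▓▓░▒≈·
███▓▒@░▒≈·
███▓█▒░▓≈·
███▒▒▒▒▒▒·
███▓▓≈▒▒░·
███·······

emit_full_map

░▓≈▒▒▒
▓▓▓░▒≈
▓▒@░▒≈
▓█▒░▓≈
▒▒▒▒▒▒
▓▓≈▒▒░

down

███·······
███·······
███░▓≈▒▒▒·
███▓▓▓░▒≈·
███▓▒░░▒≈·
███▓█@░▓≈·
███▒▒▒▒▒▒·
███▓▓≈▒▒░·
███·······
███·······

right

██········
██········
██░▓≈▒▒▒··
██▓▓▓░▒≈··
██▓▒░░▒≈··
██▓█▒@▓≈··
██▒▒▒▒▒▒··
██▓▓≈▒▒░··
██········
██········

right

█·········
█·········
█░▓≈▒▒▒···
█▓▓▓░▒≈█··
█▓▒░░▒≈▒··
█▓█▒░@≈▓··
█▒▒▒▒▒▒≈··
█▓▓≈▒▒░▓··
█·········
█·········

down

█·········
█░▓≈▒▒▒···
█▓▓▓░▒≈█··
█▓▒░░▒≈▒··
█▓█▒░▓≈▓··
█▒▒▒▒@▒≈··
█▓▓≈▒▒░▓··
█··▒▒░▓█··
█·········
█·········

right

··········
░▓≈▒▒▒····
▓▓▓░▒≈█···
▓▒░░▒≈▒▒··
▓█▒░▓≈▓▒··
▒▒▒▒▒@≈▒··
▓▓≈▒▒░▓▒··
··▒▒░▓█▒··
··········
··········

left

█·········
█░▓≈▒▒▒···
█▓▓▓░▒≈█··
█▓▒░░▒≈▒▒·
█▓█▒░▓≈▓▒·
█▒▒▒▒@▒≈▒·
█▓▓≈▒▒░▓▒·
█··▒▒░▓█▒·
█·········
█·········

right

··········
░▓≈▒▒▒····
▓▓▓░▒≈█···
▓▒░░▒≈▒▒··
▓█▒░▓≈▓▒··
▒▒▒▒▒@≈▒··
▓▓≈▒▒░▓▒··
··▒▒░▓█▒··
··········
··········

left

█·········
█░▓≈▒▒▒···
█▓▓▓░▒≈█··
█▓▒░░▒≈▒▒·
█▓█▒░▓≈▓▒·
█▒▒▒▒@▒≈▒·
█▓▓≈▒▒░▓▒·
█··▒▒░▓█▒·
█·········
█·········

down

█░▓≈▒▒▒···
█▓▓▓░▒≈█··
█▓▒░░▒≈▒▒·
█▓█▒░▓≈▓▒·
█▒▒▒▒▒▒≈▒·
█▓▓≈▒@░▓▒·
█··▒▒░▓█▒·
█··░▓▓▒▒··
█·········
█·········

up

█·········
█░▓≈▒▒▒···
█▓▓▓░▒≈█··
█▓▒░░▒≈▒▒·
█▓█▒░▓≈▓▒·
█▒▒▒▒@▒≈▒·
█▓▓≈▒▒░▓▒·
█··▒▒░▓█▒·
█··░▓▓▒▒··
█·········

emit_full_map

░▓≈▒▒▒··
▓▓▓░▒≈█·
▓▒░░▒≈▒▒
▓█▒░▓≈▓▒
▒▒▒▒@▒≈▒
▓▓≈▒▒░▓▒
··▒▒░▓█▒
··░▓▓▒▒·

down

█░▓≈▒▒▒···
█▓▓▓░▒≈█··
█▓▒░░▒≈▒▒·
█▓█▒░▓≈▓▒·
█▒▒▒▒▒▒≈▒·
█▓▓≈▒@░▓▒·
█··▒▒░▓█▒·
█··░▓▓▒▒··
█·········
█·········

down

█▓▓▓░▒≈█··
█▓▒░░▒≈▒▒·
█▓█▒░▓≈▓▒·
█▒▒▒▒▒▒≈▒·
█▓▓≈▒▒░▓▒·
█··▒▒@▓█▒·
█··░▓▓▒▒··
█··░░▒▒▒··
█·········
█·········

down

█▓▒░░▒≈▒▒·
█▓█▒░▓≈▓▒·
█▒▒▒▒▒▒≈▒·
█▓▓≈▒▒░▓▒·
█··▒▒░▓█▒·
█··░▓@▒▒··
█··░░▒▒▒··
█··░▒▓▒░··
█·········
█·········

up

█▓▓▓░▒≈█··
█▓▒░░▒≈▒▒·
█▓█▒░▓≈▓▒·
█▒▒▒▒▒▒≈▒·
█▓▓≈▒▒░▓▒·
█··▒▒@▓█▒·
█··░▓▓▒▒··
█··░░▒▒▒··
█··░▒▓▒░··
█·········

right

▓▓▓░▒≈█···
▓▒░░▒≈▒▒··
▓█▒░▓≈▓▒··
▒▒▒▒▒▒≈▒··
▓▓≈▒▒░▓▒··
··▒▒░@█▒··
··░▓▓▒▒░··
··░░▒▒▒▓··
··░▒▓▒░···
··········

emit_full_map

░▓≈▒▒▒··
▓▓▓░▒≈█·
▓▒░░▒≈▒▒
▓█▒░▓≈▓▒
▒▒▒▒▒▒≈▒
▓▓≈▒▒░▓▒
··▒▒░@█▒
··░▓▓▒▒░
··░░▒▒▒▓
··░▒▓▒░·

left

█▓▓▓░▒≈█··
█▓▒░░▒≈▒▒·
█▓█▒░▓≈▓▒·
█▒▒▒▒▒▒≈▒·
█▓▓≈▒▒░▓▒·
█··▒▒@▓█▒·
█··░▓▓▒▒░·
█··░░▒▒▒▓·
█··░▒▓▒░··
█·········

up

█░▓≈▒▒▒···
█▓▓▓░▒≈█··
█▓▒░░▒≈▒▒·
█▓█▒░▓≈▓▒·
█▒▒▒▒▒▒≈▒·
█▓▓≈▒@░▓▒·
█··▒▒░▓█▒·
█··░▓▓▒▒░·
█··░░▒▒▒▓·
█··░▒▓▒░··

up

█·········
█░▓≈▒▒▒···
█▓▓▓░▒≈█··
█▓▒░░▒≈▒▒·
█▓█▒░▓≈▓▒·
█▒▒▒▒@▒≈▒·
█▓▓≈▒▒░▓▒·
█··▒▒░▓█▒·
█··░▓▓▒▒░·
█··░░▒▒▒▓·

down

█░▓≈▒▒▒···
█▓▓▓░▒≈█··
█▓▒░░▒≈▒▒·
█▓█▒░▓≈▓▒·
█▒▒▒▒▒▒≈▒·
█▓▓≈▒@░▓▒·
█··▒▒░▓█▒·
█··░▓▓▒▒░·
█··░░▒▒▒▓·
█··░▒▓▒░··

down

█▓▓▓░▒≈█··
█▓▒░░▒≈▒▒·
█▓█▒░▓≈▓▒·
█▒▒▒▒▒▒≈▒·
█▓▓≈▒▒░▓▒·
█··▒▒@▓█▒·
█··░▓▓▒▒░·
█··░░▒▒▒▓·
█··░▒▓▒░··
█·········

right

▓▓▓░▒≈█···
▓▒░░▒≈▒▒··
▓█▒░▓≈▓▒··
▒▒▒▒▒▒≈▒··
▓▓≈▒▒░▓▒··
··▒▒░@█▒··
··░▓▓▒▒░··
··░░▒▒▒▓··
··░▒▓▒░···
··········

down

▓▒░░▒≈▒▒··
▓█▒░▓≈▓▒··
▒▒▒▒▒▒≈▒··
▓▓≈▒▒░▓▒··
··▒▒░▓█▒··
··░▓▓@▒░··
··░░▒▒▒▓··
··░▒▓▒░█··
··········
··········

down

▓█▒░▓≈▓▒··
▒▒▒▒▒▒≈▒··
▓▓≈▒▒░▓▒··
··▒▒░▓█▒··
··░▓▓▒▒░··
··░░▒@▒▓··
··░▒▓▒░█··
···▒▒▒░░··
··········
··········

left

█▓█▒░▓≈▓▒·
█▒▒▒▒▒▒≈▒·
█▓▓≈▒▒░▓▒·
█··▒▒░▓█▒·
█··░▓▓▒▒░·
█··░░@▒▒▓·
█··░▒▓▒░█·
█··░▒▒▒░░·
█·········
█·········

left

██▓█▒░▓≈▓▒
██▒▒▒▒▒▒≈▒
██▓▓≈▒▒░▓▒
██·▓▒▒░▓█▒
██·≈░▓▓▒▒░
██·░░@▒▒▒▓
██·░░▒▓▒░█
██·▒░▒▒▒░░
██········
██········

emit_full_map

░▓≈▒▒▒··
▓▓▓░▒≈█·
▓▒░░▒≈▒▒
▓█▒░▓≈▓▒
▒▒▒▒▒▒≈▒
▓▓≈▒▒░▓▒
·▓▒▒░▓█▒
·≈░▓▓▒▒░
·░░@▒▒▒▓
·░░▒▓▒░█
·▒░▒▒▒░░


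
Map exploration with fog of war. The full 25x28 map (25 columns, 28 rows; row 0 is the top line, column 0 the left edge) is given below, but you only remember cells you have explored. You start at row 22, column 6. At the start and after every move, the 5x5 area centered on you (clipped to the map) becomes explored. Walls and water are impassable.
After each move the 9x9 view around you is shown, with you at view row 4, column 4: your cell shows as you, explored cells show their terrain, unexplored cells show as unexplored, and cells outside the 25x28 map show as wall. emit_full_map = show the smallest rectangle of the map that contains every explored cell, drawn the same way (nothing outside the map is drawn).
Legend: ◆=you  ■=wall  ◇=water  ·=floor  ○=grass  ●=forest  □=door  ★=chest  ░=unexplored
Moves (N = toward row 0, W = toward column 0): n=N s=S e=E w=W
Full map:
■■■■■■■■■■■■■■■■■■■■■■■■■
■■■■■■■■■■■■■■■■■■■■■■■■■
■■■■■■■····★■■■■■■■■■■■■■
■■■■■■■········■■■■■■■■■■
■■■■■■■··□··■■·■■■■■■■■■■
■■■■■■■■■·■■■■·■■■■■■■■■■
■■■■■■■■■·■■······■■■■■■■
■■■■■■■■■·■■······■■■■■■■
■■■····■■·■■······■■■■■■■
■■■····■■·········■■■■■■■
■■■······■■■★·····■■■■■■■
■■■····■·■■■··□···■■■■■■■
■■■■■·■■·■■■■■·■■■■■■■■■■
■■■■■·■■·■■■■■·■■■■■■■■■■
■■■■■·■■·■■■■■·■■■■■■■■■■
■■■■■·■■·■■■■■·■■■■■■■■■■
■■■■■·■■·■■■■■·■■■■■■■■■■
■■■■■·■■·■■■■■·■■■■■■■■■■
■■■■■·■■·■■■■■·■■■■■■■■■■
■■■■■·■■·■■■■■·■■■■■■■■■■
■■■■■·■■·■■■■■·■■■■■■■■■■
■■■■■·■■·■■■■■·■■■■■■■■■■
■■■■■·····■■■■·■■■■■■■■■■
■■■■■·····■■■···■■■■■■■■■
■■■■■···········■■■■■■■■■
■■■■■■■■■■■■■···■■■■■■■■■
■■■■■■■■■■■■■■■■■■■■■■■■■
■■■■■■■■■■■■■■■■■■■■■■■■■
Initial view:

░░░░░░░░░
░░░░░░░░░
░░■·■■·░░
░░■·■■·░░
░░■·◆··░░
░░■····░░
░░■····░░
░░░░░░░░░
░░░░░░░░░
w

░░░░░░░░░
░░░░░░░░░
░░■■·■■·░
░░■■·■■·░
░░■■◆···░
░░■■····░
░░■■····░
░░░░░░░░░
░░░░░░░░░

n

░░░░░░░░░
░░░░░░░░░
░░■■·■■░░
░░■■·■■·░
░░■■◆■■·░
░░■■····░
░░■■····░
░░■■····░
░░░░░░░░░

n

░░░░░░░░░
░░░░░░░░░
░░■■·■■░░
░░■■·■■░░
░░■■◆■■·░
░░■■·■■·░
░░■■····░
░░■■····░
░░■■····░

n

░░░░░░░░░
░░░░░░░░░
░░■■·■■░░
░░■■·■■░░
░░■■◆■■░░
░░■■·■■·░
░░■■·■■·░
░░■■····░
░░■■····░

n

░░░░░░░░░
░░░░░░░░░
░░■■·■■░░
░░■■·■■░░
░░■■◆■■░░
░░■■·■■░░
░░■■·■■·░
░░■■·■■·░
░░■■····░

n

░░░░░░░░░
░░░░░░░░░
░░■■·■■░░
░░■■·■■░░
░░■■◆■■░░
░░■■·■■░░
░░■■·■■░░
░░■■·■■·░
░░■■·■■·░

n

░░░░░░░░░
░░░░░░░░░
░░■■·■■░░
░░■■·■■░░
░░■■◆■■░░
░░■■·■■░░
░░■■·■■░░
░░■■·■■░░
░░■■·■■·░

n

░░░░░░░░░
░░░░░░░░░
░░■■·■■░░
░░■■·■■░░
░░■■◆■■░░
░░■■·■■░░
░░■■·■■░░
░░■■·■■░░
░░■■·■■░░

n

░░░░░░░░░
░░░░░░░░░
░░■■·■■░░
░░■■·■■░░
░░■■◆■■░░
░░■■·■■░░
░░■■·■■░░
░░■■·■■░░
░░■■·■■░░

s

░░░░░░░░░
░░■■·■■░░
░░■■·■■░░
░░■■·■■░░
░░■■◆■■░░
░░■■·■■░░
░░■■·■■░░
░░■■·■■░░
░░■■·■■░░

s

░░■■·■■░░
░░■■·■■░░
░░■■·■■░░
░░■■·■■░░
░░■■◆■■░░
░░■■·■■░░
░░■■·■■░░
░░■■·■■░░
░░■■·■■·░

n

░░░░░░░░░
░░■■·■■░░
░░■■·■■░░
░░■■·■■░░
░░■■◆■■░░
░░■■·■■░░
░░■■·■■░░
░░■■·■■░░
░░■■·■■░░

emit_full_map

■■·■■░
■■·■■░
■■·■■░
■■◆■■░
■■·■■░
■■·■■░
■■·■■░
■■·■■░
■■·■■·
■■·■■·
■■····
■■····
■■····


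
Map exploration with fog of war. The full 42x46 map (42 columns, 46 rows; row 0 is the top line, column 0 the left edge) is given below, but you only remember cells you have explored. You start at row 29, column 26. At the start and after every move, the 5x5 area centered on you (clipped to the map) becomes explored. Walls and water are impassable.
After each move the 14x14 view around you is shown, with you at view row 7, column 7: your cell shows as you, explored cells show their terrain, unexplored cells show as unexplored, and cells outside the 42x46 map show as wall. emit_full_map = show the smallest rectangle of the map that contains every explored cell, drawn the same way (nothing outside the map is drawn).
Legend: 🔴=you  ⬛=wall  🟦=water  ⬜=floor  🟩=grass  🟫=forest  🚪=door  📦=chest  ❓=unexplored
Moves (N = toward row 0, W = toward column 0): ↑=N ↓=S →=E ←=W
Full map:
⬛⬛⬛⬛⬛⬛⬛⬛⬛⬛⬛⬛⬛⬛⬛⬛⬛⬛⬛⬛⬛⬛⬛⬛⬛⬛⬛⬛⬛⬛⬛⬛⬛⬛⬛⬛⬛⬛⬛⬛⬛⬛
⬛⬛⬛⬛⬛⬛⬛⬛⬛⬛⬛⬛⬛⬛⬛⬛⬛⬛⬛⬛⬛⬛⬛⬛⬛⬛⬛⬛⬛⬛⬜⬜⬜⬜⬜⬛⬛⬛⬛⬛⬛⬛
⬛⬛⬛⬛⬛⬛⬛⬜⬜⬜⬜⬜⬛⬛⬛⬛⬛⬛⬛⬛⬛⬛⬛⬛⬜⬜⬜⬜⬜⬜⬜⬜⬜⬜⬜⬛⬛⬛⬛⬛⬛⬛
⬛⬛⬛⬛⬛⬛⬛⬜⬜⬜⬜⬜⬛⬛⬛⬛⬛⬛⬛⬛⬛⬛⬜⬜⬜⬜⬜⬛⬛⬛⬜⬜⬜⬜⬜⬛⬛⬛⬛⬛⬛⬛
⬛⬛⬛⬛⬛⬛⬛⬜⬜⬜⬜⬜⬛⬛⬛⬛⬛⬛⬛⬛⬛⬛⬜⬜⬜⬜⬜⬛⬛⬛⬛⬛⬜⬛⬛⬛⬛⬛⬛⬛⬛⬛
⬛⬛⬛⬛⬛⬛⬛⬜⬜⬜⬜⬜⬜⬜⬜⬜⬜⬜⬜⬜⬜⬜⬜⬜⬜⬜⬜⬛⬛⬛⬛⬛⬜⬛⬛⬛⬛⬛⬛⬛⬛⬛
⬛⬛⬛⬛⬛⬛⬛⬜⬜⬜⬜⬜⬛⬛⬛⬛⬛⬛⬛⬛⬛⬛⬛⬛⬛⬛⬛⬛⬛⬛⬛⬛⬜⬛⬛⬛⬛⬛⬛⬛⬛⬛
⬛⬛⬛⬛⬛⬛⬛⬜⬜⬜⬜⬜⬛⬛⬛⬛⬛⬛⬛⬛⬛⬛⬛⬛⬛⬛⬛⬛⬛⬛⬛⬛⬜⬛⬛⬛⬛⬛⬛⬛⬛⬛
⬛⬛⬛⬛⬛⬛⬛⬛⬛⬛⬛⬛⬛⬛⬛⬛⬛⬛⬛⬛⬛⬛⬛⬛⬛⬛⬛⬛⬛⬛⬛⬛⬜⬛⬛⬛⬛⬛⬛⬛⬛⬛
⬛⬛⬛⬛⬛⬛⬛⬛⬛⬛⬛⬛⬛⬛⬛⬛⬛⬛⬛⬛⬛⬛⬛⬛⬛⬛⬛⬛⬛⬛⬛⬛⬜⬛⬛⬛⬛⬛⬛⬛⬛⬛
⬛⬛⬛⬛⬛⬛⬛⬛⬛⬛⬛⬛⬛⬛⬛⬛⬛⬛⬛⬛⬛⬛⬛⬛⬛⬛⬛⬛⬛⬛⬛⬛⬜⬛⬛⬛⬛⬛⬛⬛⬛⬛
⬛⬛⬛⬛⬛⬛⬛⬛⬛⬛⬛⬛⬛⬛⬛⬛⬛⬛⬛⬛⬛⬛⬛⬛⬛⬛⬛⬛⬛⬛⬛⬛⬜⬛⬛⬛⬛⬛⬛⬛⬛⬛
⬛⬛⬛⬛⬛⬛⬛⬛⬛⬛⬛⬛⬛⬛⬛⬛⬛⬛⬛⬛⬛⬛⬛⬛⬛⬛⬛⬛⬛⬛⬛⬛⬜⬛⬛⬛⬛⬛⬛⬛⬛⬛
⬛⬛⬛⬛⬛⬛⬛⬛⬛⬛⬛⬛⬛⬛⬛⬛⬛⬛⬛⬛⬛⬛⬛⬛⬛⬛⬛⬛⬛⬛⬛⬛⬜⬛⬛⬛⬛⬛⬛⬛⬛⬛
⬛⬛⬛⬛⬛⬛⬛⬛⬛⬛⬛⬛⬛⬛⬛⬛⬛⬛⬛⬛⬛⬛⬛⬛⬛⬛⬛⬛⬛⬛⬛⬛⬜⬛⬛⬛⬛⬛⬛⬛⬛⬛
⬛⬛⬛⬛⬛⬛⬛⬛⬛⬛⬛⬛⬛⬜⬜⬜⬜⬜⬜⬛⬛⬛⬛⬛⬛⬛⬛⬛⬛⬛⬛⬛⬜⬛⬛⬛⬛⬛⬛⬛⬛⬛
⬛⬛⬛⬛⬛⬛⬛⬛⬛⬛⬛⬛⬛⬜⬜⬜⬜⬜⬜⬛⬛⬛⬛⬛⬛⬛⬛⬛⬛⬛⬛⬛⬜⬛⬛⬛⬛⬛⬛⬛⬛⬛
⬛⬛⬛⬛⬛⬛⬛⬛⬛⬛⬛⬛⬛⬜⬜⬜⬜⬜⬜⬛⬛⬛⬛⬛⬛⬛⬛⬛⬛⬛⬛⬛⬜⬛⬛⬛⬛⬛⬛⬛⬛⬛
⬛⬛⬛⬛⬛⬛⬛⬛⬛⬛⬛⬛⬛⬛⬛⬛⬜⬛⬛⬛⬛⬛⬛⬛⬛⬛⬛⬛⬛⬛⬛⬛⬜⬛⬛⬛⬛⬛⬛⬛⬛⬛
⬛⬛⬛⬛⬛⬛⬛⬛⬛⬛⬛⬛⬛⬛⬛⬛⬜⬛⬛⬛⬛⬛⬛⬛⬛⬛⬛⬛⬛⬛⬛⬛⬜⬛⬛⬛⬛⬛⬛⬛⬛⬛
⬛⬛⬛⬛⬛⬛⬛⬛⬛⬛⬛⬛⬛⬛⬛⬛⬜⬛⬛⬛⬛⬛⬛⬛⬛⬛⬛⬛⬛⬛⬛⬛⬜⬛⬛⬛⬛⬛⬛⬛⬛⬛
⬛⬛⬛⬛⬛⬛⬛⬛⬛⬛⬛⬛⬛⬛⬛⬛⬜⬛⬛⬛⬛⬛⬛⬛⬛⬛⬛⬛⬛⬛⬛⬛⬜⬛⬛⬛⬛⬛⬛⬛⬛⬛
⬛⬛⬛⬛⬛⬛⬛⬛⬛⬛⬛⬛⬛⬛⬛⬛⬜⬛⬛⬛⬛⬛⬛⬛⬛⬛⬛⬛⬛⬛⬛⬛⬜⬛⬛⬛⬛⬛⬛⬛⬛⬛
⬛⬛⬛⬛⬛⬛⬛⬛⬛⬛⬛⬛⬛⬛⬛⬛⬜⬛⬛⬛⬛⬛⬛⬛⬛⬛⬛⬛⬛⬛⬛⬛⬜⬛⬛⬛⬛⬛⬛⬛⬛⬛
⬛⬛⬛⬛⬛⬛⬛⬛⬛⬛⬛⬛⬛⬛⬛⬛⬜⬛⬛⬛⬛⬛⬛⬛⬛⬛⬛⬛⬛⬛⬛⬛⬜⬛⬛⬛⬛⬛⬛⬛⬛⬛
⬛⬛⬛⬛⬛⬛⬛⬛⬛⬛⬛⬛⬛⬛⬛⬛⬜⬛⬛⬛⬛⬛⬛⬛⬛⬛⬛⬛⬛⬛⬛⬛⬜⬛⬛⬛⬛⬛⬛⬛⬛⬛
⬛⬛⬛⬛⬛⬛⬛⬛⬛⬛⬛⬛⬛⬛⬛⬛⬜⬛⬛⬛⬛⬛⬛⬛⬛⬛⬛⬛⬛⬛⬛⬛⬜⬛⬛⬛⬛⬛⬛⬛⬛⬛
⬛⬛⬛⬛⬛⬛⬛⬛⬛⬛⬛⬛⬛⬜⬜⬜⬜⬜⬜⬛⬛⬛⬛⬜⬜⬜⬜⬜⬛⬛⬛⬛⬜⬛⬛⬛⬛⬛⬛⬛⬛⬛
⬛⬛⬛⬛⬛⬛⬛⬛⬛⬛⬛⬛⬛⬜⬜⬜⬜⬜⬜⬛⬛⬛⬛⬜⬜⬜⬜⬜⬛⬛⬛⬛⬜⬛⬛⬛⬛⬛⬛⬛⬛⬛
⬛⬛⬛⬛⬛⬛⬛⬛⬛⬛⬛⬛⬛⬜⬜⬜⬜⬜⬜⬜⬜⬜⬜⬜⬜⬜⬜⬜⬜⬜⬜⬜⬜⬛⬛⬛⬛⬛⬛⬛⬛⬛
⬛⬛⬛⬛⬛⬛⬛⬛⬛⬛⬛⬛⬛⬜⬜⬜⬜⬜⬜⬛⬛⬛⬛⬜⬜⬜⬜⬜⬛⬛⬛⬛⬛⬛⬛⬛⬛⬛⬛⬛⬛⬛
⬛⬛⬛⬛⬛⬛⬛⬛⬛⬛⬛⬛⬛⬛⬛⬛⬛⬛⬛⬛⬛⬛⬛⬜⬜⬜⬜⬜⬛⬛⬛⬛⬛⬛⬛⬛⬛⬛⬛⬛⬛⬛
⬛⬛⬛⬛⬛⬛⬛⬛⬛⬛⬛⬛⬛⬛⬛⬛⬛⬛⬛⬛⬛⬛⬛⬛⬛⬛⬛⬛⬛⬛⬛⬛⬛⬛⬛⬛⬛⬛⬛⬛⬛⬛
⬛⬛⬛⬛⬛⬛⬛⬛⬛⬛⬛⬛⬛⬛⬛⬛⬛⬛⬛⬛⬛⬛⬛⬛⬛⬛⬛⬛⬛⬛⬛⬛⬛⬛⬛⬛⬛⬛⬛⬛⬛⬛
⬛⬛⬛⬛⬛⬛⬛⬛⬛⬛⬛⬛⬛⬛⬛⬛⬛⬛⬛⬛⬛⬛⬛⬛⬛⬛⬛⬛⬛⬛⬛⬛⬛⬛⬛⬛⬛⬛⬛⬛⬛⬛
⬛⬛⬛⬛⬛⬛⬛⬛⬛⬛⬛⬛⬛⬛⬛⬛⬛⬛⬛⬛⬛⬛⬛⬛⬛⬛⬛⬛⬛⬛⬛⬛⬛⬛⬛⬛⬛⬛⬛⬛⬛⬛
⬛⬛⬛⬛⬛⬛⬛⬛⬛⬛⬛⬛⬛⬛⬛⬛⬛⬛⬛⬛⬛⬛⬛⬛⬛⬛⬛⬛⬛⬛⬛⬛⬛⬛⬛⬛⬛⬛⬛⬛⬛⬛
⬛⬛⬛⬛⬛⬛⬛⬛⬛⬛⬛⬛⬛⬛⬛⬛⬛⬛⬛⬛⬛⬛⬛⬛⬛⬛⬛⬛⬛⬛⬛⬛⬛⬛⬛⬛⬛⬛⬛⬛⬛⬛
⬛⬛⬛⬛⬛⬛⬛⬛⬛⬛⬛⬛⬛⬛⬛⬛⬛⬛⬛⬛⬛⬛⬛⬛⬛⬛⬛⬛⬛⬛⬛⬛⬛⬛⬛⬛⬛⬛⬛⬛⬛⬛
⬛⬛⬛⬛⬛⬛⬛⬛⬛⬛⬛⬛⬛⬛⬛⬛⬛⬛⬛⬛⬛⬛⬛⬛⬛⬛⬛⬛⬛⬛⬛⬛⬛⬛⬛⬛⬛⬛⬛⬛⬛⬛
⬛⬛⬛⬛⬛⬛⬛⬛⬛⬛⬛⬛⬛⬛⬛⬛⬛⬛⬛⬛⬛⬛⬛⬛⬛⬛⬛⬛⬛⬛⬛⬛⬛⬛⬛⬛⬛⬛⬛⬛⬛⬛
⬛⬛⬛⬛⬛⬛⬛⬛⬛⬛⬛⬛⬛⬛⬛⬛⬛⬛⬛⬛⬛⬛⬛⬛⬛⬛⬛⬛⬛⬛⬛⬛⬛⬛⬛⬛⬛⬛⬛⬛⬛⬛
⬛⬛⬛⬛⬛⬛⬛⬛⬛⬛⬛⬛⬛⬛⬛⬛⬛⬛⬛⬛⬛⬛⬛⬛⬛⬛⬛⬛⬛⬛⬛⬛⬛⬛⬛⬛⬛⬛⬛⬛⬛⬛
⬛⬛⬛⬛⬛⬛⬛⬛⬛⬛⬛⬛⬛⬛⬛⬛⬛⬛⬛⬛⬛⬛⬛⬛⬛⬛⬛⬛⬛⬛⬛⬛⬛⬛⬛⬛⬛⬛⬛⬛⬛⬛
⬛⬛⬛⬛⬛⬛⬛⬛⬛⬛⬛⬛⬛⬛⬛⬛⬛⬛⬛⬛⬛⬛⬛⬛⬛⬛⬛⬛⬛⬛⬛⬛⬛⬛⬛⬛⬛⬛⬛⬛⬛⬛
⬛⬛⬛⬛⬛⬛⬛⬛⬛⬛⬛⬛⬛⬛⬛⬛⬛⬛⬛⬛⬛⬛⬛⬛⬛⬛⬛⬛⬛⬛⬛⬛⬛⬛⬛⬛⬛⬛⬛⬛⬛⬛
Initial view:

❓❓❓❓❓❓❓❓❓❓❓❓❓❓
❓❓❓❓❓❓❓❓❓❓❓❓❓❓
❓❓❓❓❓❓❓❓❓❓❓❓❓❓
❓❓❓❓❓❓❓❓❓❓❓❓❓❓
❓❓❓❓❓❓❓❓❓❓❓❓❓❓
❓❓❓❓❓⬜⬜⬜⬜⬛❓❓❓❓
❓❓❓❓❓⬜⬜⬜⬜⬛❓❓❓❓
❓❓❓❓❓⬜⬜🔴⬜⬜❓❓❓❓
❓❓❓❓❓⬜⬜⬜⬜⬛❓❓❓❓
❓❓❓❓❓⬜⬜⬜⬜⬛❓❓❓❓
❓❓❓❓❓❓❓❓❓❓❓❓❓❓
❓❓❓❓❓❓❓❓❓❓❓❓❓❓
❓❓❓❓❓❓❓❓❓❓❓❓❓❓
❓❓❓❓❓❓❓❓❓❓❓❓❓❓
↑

❓❓❓❓❓❓❓❓❓❓❓❓❓❓
❓❓❓❓❓❓❓❓❓❓❓❓❓❓
❓❓❓❓❓❓❓❓❓❓❓❓❓❓
❓❓❓❓❓❓❓❓❓❓❓❓❓❓
❓❓❓❓❓❓❓❓❓❓❓❓❓❓
❓❓❓❓❓⬛⬛⬛⬛⬛❓❓❓❓
❓❓❓❓❓⬜⬜⬜⬜⬛❓❓❓❓
❓❓❓❓❓⬜⬜🔴⬜⬛❓❓❓❓
❓❓❓❓❓⬜⬜⬜⬜⬜❓❓❓❓
❓❓❓❓❓⬜⬜⬜⬜⬛❓❓❓❓
❓❓❓❓❓⬜⬜⬜⬜⬛❓❓❓❓
❓❓❓❓❓❓❓❓❓❓❓❓❓❓
❓❓❓❓❓❓❓❓❓❓❓❓❓❓
❓❓❓❓❓❓❓❓❓❓❓❓❓❓

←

❓❓❓❓❓❓❓❓❓❓❓❓❓❓
❓❓❓❓❓❓❓❓❓❓❓❓❓❓
❓❓❓❓❓❓❓❓❓❓❓❓❓❓
❓❓❓❓❓❓❓❓❓❓❓❓❓❓
❓❓❓❓❓❓❓❓❓❓❓❓❓❓
❓❓❓❓❓⬛⬛⬛⬛⬛⬛❓❓❓
❓❓❓❓❓⬜⬜⬜⬜⬜⬛❓❓❓
❓❓❓❓❓⬜⬜🔴⬜⬜⬛❓❓❓
❓❓❓❓❓⬜⬜⬜⬜⬜⬜❓❓❓
❓❓❓❓❓⬜⬜⬜⬜⬜⬛❓❓❓
❓❓❓❓❓❓⬜⬜⬜⬜⬛❓❓❓
❓❓❓❓❓❓❓❓❓❓❓❓❓❓
❓❓❓❓❓❓❓❓❓❓❓❓❓❓
❓❓❓❓❓❓❓❓❓❓❓❓❓❓

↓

❓❓❓❓❓❓❓❓❓❓❓❓❓❓
❓❓❓❓❓❓❓❓❓❓❓❓❓❓
❓❓❓❓❓❓❓❓❓❓❓❓❓❓
❓❓❓❓❓❓❓❓❓❓❓❓❓❓
❓❓❓❓❓⬛⬛⬛⬛⬛⬛❓❓❓
❓❓❓❓❓⬜⬜⬜⬜⬜⬛❓❓❓
❓❓❓❓❓⬜⬜⬜⬜⬜⬛❓❓❓
❓❓❓❓❓⬜⬜🔴⬜⬜⬜❓❓❓
❓❓❓❓❓⬜⬜⬜⬜⬜⬛❓❓❓
❓❓❓❓❓⬜⬜⬜⬜⬜⬛❓❓❓
❓❓❓❓❓❓❓❓❓❓❓❓❓❓
❓❓❓❓❓❓❓❓❓❓❓❓❓❓
❓❓❓❓❓❓❓❓❓❓❓❓❓❓
❓❓❓❓❓❓❓❓❓❓❓❓❓❓

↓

❓❓❓❓❓❓❓❓❓❓❓❓❓❓
❓❓❓❓❓❓❓❓❓❓❓❓❓❓
❓❓❓❓❓❓❓❓❓❓❓❓❓❓
❓❓❓❓❓⬛⬛⬛⬛⬛⬛❓❓❓
❓❓❓❓❓⬜⬜⬜⬜⬜⬛❓❓❓
❓❓❓❓❓⬜⬜⬜⬜⬜⬛❓❓❓
❓❓❓❓❓⬜⬜⬜⬜⬜⬜❓❓❓
❓❓❓❓❓⬜⬜🔴⬜⬜⬛❓❓❓
❓❓❓❓❓⬜⬜⬜⬜⬜⬛❓❓❓
❓❓❓❓❓⬛⬛⬛⬛⬛❓❓❓❓
❓❓❓❓❓❓❓❓❓❓❓❓❓❓
❓❓❓❓❓❓❓❓❓❓❓❓❓❓
❓❓❓❓❓❓❓❓❓❓❓❓❓❓
❓❓❓❓❓❓❓❓❓❓❓❓❓❓

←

❓❓❓❓❓❓❓❓❓❓❓❓❓❓
❓❓❓❓❓❓❓❓❓❓❓❓❓❓
❓❓❓❓❓❓❓❓❓❓❓❓❓❓
❓❓❓❓❓❓⬛⬛⬛⬛⬛⬛❓❓
❓❓❓❓❓❓⬜⬜⬜⬜⬜⬛❓❓
❓❓❓❓❓⬛⬜⬜⬜⬜⬜⬛❓❓
❓❓❓❓❓⬜⬜⬜⬜⬜⬜⬜❓❓
❓❓❓❓❓⬛⬜🔴⬜⬜⬜⬛❓❓
❓❓❓❓❓⬛⬜⬜⬜⬜⬜⬛❓❓
❓❓❓❓❓⬛⬛⬛⬛⬛⬛❓❓❓
❓❓❓❓❓❓❓❓❓❓❓❓❓❓
❓❓❓❓❓❓❓❓❓❓❓❓❓❓
❓❓❓❓❓❓❓❓❓❓❓❓❓❓
❓❓❓❓❓❓❓❓❓❓❓❓❓❓

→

❓❓❓❓❓❓❓❓❓❓❓❓❓❓
❓❓❓❓❓❓❓❓❓❓❓❓❓❓
❓❓❓❓❓❓❓❓❓❓❓❓❓❓
❓❓❓❓❓⬛⬛⬛⬛⬛⬛❓❓❓
❓❓❓❓❓⬜⬜⬜⬜⬜⬛❓❓❓
❓❓❓❓⬛⬜⬜⬜⬜⬜⬛❓❓❓
❓❓❓❓⬜⬜⬜⬜⬜⬜⬜❓❓❓
❓❓❓❓⬛⬜⬜🔴⬜⬜⬛❓❓❓
❓❓❓❓⬛⬜⬜⬜⬜⬜⬛❓❓❓
❓❓❓❓⬛⬛⬛⬛⬛⬛❓❓❓❓
❓❓❓❓❓❓❓❓❓❓❓❓❓❓
❓❓❓❓❓❓❓❓❓❓❓❓❓❓
❓❓❓❓❓❓❓❓❓❓❓❓❓❓
❓❓❓❓❓❓❓❓❓❓❓❓❓❓

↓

❓❓❓❓❓❓❓❓❓❓❓❓❓❓
❓❓❓❓❓❓❓❓❓❓❓❓❓❓
❓❓❓❓❓⬛⬛⬛⬛⬛⬛❓❓❓
❓❓❓❓❓⬜⬜⬜⬜⬜⬛❓❓❓
❓❓❓❓⬛⬜⬜⬜⬜⬜⬛❓❓❓
❓❓❓❓⬜⬜⬜⬜⬜⬜⬜❓❓❓
❓❓❓❓⬛⬜⬜⬜⬜⬜⬛❓❓❓
❓❓❓❓⬛⬜⬜🔴⬜⬜⬛❓❓❓
❓❓❓❓⬛⬛⬛⬛⬛⬛❓❓❓❓
❓❓❓❓❓⬛⬛⬛⬛⬛❓❓❓❓
❓❓❓❓❓❓❓❓❓❓❓❓❓❓
❓❓❓❓❓❓❓❓❓❓❓❓❓❓
❓❓❓❓❓❓❓❓❓❓❓❓❓❓
❓❓❓❓❓❓❓❓❓❓❓❓❓❓

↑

❓❓❓❓❓❓❓❓❓❓❓❓❓❓
❓❓❓❓❓❓❓❓❓❓❓❓❓❓
❓❓❓❓❓❓❓❓❓❓❓❓❓❓
❓❓❓❓❓⬛⬛⬛⬛⬛⬛❓❓❓
❓❓❓❓❓⬜⬜⬜⬜⬜⬛❓❓❓
❓❓❓❓⬛⬜⬜⬜⬜⬜⬛❓❓❓
❓❓❓❓⬜⬜⬜⬜⬜⬜⬜❓❓❓
❓❓❓❓⬛⬜⬜🔴⬜⬜⬛❓❓❓
❓❓❓❓⬛⬜⬜⬜⬜⬜⬛❓❓❓
❓❓❓❓⬛⬛⬛⬛⬛⬛❓❓❓❓
❓❓❓❓❓⬛⬛⬛⬛⬛❓❓❓❓
❓❓❓❓❓❓❓❓❓❓❓❓❓❓
❓❓❓❓❓❓❓❓❓❓❓❓❓❓
❓❓❓❓❓❓❓❓❓❓❓❓❓❓

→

❓❓❓❓❓❓❓❓❓❓❓❓❓❓
❓❓❓❓❓❓❓❓❓❓❓❓❓❓
❓❓❓❓❓❓❓❓❓❓❓❓❓❓
❓❓❓❓⬛⬛⬛⬛⬛⬛❓❓❓❓
❓❓❓❓⬜⬜⬜⬜⬜⬛❓❓❓❓
❓❓❓⬛⬜⬜⬜⬜⬜⬛❓❓❓❓
❓❓❓⬜⬜⬜⬜⬜⬜⬜❓❓❓❓
❓❓❓⬛⬜⬜⬜🔴⬜⬛❓❓❓❓
❓❓❓⬛⬜⬜⬜⬜⬜⬛❓❓❓❓
❓❓❓⬛⬛⬛⬛⬛⬛⬛❓❓❓❓
❓❓❓❓⬛⬛⬛⬛⬛❓❓❓❓❓
❓❓❓❓❓❓❓❓❓❓❓❓❓❓
❓❓❓❓❓❓❓❓❓❓❓❓❓❓
❓❓❓❓❓❓❓❓❓❓❓❓❓❓

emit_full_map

❓⬛⬛⬛⬛⬛⬛
❓⬜⬜⬜⬜⬜⬛
⬛⬜⬜⬜⬜⬜⬛
⬜⬜⬜⬜⬜⬜⬜
⬛⬜⬜⬜🔴⬜⬛
⬛⬜⬜⬜⬜⬜⬛
⬛⬛⬛⬛⬛⬛⬛
❓⬛⬛⬛⬛⬛❓

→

❓❓❓❓❓❓❓❓❓❓❓❓❓❓
❓❓❓❓❓❓❓❓❓❓❓❓❓❓
❓❓❓❓❓❓❓❓❓❓❓❓❓❓
❓❓❓⬛⬛⬛⬛⬛⬛❓❓❓❓❓
❓❓❓⬜⬜⬜⬜⬜⬛❓❓❓❓❓
❓❓⬛⬜⬜⬜⬜⬜⬛⬛❓❓❓❓
❓❓⬜⬜⬜⬜⬜⬜⬜⬜❓❓❓❓
❓❓⬛⬜⬜⬜⬜🔴⬛⬛❓❓❓❓
❓❓⬛⬜⬜⬜⬜⬜⬛⬛❓❓❓❓
❓❓⬛⬛⬛⬛⬛⬛⬛⬛❓❓❓❓
❓❓❓⬛⬛⬛⬛⬛❓❓❓❓❓❓
❓❓❓❓❓❓❓❓❓❓❓❓❓❓
❓❓❓❓❓❓❓❓❓❓❓❓❓❓
❓❓❓❓❓❓❓❓❓❓❓❓❓❓

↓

❓❓❓❓❓❓❓❓❓❓❓❓❓❓
❓❓❓❓❓❓❓❓❓❓❓❓❓❓
❓❓❓⬛⬛⬛⬛⬛⬛❓❓❓❓❓
❓❓❓⬜⬜⬜⬜⬜⬛❓❓❓❓❓
❓❓⬛⬜⬜⬜⬜⬜⬛⬛❓❓❓❓
❓❓⬜⬜⬜⬜⬜⬜⬜⬜❓❓❓❓
❓❓⬛⬜⬜⬜⬜⬜⬛⬛❓❓❓❓
❓❓⬛⬜⬜⬜⬜🔴⬛⬛❓❓❓❓
❓❓⬛⬛⬛⬛⬛⬛⬛⬛❓❓❓❓
❓❓❓⬛⬛⬛⬛⬛⬛⬛❓❓❓❓
❓❓❓❓❓❓❓❓❓❓❓❓❓❓
❓❓❓❓❓❓❓❓❓❓❓❓❓❓
❓❓❓❓❓❓❓❓❓❓❓❓❓❓
❓❓❓❓❓❓❓❓❓❓❓❓❓❓

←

❓❓❓❓❓❓❓❓❓❓❓❓❓❓
❓❓❓❓❓❓❓❓❓❓❓❓❓❓
❓❓❓❓⬛⬛⬛⬛⬛⬛❓❓❓❓
❓❓❓❓⬜⬜⬜⬜⬜⬛❓❓❓❓
❓❓❓⬛⬜⬜⬜⬜⬜⬛⬛❓❓❓
❓❓❓⬜⬜⬜⬜⬜⬜⬜⬜❓❓❓
❓❓❓⬛⬜⬜⬜⬜⬜⬛⬛❓❓❓
❓❓❓⬛⬜⬜⬜🔴⬜⬛⬛❓❓❓
❓❓❓⬛⬛⬛⬛⬛⬛⬛⬛❓❓❓
❓❓❓❓⬛⬛⬛⬛⬛⬛⬛❓❓❓
❓❓❓❓❓❓❓❓❓❓❓❓❓❓
❓❓❓❓❓❓❓❓❓❓❓❓❓❓
❓❓❓❓❓❓❓❓❓❓❓❓❓❓
❓❓❓❓❓❓❓❓❓❓❓❓❓❓

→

❓❓❓❓❓❓❓❓❓❓❓❓❓❓
❓❓❓❓❓❓❓❓❓❓❓❓❓❓
❓❓❓⬛⬛⬛⬛⬛⬛❓❓❓❓❓
❓❓❓⬜⬜⬜⬜⬜⬛❓❓❓❓❓
❓❓⬛⬜⬜⬜⬜⬜⬛⬛❓❓❓❓
❓❓⬜⬜⬜⬜⬜⬜⬜⬜❓❓❓❓
❓❓⬛⬜⬜⬜⬜⬜⬛⬛❓❓❓❓
❓❓⬛⬜⬜⬜⬜🔴⬛⬛❓❓❓❓
❓❓⬛⬛⬛⬛⬛⬛⬛⬛❓❓❓❓
❓❓❓⬛⬛⬛⬛⬛⬛⬛❓❓❓❓
❓❓❓❓❓❓❓❓❓❓❓❓❓❓
❓❓❓❓❓❓❓❓❓❓❓❓❓❓
❓❓❓❓❓❓❓❓❓❓❓❓❓❓
❓❓❓❓❓❓❓❓❓❓❓❓❓❓

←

❓❓❓❓❓❓❓❓❓❓❓❓❓❓
❓❓❓❓❓❓❓❓❓❓❓❓❓❓
❓❓❓❓⬛⬛⬛⬛⬛⬛❓❓❓❓
❓❓❓❓⬜⬜⬜⬜⬜⬛❓❓❓❓
❓❓❓⬛⬜⬜⬜⬜⬜⬛⬛❓❓❓
❓❓❓⬜⬜⬜⬜⬜⬜⬜⬜❓❓❓
❓❓❓⬛⬜⬜⬜⬜⬜⬛⬛❓❓❓
❓❓❓⬛⬜⬜⬜🔴⬜⬛⬛❓❓❓
❓❓❓⬛⬛⬛⬛⬛⬛⬛⬛❓❓❓
❓❓❓❓⬛⬛⬛⬛⬛⬛⬛❓❓❓
❓❓❓❓❓❓❓❓❓❓❓❓❓❓
❓❓❓❓❓❓❓❓❓❓❓❓❓❓
❓❓❓❓❓❓❓❓❓❓❓❓❓❓
❓❓❓❓❓❓❓❓❓❓❓❓❓❓


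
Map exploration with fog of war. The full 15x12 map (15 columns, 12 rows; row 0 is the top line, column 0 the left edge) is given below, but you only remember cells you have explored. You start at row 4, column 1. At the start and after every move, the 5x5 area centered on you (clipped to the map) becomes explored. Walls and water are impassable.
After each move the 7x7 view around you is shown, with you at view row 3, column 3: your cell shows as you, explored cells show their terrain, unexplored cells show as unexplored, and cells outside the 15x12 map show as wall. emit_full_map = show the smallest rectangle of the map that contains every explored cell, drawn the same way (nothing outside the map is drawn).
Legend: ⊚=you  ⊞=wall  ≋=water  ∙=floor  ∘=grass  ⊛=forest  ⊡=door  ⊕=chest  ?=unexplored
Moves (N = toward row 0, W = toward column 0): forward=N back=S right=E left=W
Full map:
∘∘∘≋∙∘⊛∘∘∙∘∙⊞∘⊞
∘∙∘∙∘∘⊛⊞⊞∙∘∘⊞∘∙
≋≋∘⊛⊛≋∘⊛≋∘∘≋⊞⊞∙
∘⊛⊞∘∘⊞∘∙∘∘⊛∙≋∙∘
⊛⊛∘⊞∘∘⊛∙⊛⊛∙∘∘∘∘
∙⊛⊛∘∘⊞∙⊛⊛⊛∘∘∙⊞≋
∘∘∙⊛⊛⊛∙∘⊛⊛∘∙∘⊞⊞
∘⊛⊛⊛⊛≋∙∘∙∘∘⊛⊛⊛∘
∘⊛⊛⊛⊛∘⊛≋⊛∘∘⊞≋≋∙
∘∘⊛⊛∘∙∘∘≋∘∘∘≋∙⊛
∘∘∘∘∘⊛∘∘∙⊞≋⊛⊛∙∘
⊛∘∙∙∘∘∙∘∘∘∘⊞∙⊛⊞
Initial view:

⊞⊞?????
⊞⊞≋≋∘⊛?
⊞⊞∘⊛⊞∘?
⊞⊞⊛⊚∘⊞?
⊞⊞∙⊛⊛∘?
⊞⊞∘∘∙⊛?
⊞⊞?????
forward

⊞⊞?????
⊞⊞∘∙∘∙?
⊞⊞≋≋∘⊛?
⊞⊞∘⊚⊞∘?
⊞⊞⊛⊛∘⊞?
⊞⊞∙⊛⊛∘?
⊞⊞∘∘∙⊛?

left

⊞⊞⊞????
⊞⊞⊞∘∙∘∙
⊞⊞⊞≋≋∘⊛
⊞⊞⊞⊚⊛⊞∘
⊞⊞⊞⊛⊛∘⊞
⊞⊞⊞∙⊛⊛∘
⊞⊞⊞∘∘∙⊛

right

⊞⊞?????
⊞⊞∘∙∘∙?
⊞⊞≋≋∘⊛?
⊞⊞∘⊚⊞∘?
⊞⊞⊛⊛∘⊞?
⊞⊞∙⊛⊛∘?
⊞⊞∘∘∙⊛?

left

⊞⊞⊞????
⊞⊞⊞∘∙∘∙
⊞⊞⊞≋≋∘⊛
⊞⊞⊞⊚⊛⊞∘
⊞⊞⊞⊛⊛∘⊞
⊞⊞⊞∙⊛⊛∘
⊞⊞⊞∘∘∙⊛

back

⊞⊞⊞∘∙∘∙
⊞⊞⊞≋≋∘⊛
⊞⊞⊞∘⊛⊞∘
⊞⊞⊞⊚⊛∘⊞
⊞⊞⊞∙⊛⊛∘
⊞⊞⊞∘∘∙⊛
⊞⊞⊞????

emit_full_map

∘∙∘∙
≋≋∘⊛
∘⊛⊞∘
⊚⊛∘⊞
∙⊛⊛∘
∘∘∙⊛


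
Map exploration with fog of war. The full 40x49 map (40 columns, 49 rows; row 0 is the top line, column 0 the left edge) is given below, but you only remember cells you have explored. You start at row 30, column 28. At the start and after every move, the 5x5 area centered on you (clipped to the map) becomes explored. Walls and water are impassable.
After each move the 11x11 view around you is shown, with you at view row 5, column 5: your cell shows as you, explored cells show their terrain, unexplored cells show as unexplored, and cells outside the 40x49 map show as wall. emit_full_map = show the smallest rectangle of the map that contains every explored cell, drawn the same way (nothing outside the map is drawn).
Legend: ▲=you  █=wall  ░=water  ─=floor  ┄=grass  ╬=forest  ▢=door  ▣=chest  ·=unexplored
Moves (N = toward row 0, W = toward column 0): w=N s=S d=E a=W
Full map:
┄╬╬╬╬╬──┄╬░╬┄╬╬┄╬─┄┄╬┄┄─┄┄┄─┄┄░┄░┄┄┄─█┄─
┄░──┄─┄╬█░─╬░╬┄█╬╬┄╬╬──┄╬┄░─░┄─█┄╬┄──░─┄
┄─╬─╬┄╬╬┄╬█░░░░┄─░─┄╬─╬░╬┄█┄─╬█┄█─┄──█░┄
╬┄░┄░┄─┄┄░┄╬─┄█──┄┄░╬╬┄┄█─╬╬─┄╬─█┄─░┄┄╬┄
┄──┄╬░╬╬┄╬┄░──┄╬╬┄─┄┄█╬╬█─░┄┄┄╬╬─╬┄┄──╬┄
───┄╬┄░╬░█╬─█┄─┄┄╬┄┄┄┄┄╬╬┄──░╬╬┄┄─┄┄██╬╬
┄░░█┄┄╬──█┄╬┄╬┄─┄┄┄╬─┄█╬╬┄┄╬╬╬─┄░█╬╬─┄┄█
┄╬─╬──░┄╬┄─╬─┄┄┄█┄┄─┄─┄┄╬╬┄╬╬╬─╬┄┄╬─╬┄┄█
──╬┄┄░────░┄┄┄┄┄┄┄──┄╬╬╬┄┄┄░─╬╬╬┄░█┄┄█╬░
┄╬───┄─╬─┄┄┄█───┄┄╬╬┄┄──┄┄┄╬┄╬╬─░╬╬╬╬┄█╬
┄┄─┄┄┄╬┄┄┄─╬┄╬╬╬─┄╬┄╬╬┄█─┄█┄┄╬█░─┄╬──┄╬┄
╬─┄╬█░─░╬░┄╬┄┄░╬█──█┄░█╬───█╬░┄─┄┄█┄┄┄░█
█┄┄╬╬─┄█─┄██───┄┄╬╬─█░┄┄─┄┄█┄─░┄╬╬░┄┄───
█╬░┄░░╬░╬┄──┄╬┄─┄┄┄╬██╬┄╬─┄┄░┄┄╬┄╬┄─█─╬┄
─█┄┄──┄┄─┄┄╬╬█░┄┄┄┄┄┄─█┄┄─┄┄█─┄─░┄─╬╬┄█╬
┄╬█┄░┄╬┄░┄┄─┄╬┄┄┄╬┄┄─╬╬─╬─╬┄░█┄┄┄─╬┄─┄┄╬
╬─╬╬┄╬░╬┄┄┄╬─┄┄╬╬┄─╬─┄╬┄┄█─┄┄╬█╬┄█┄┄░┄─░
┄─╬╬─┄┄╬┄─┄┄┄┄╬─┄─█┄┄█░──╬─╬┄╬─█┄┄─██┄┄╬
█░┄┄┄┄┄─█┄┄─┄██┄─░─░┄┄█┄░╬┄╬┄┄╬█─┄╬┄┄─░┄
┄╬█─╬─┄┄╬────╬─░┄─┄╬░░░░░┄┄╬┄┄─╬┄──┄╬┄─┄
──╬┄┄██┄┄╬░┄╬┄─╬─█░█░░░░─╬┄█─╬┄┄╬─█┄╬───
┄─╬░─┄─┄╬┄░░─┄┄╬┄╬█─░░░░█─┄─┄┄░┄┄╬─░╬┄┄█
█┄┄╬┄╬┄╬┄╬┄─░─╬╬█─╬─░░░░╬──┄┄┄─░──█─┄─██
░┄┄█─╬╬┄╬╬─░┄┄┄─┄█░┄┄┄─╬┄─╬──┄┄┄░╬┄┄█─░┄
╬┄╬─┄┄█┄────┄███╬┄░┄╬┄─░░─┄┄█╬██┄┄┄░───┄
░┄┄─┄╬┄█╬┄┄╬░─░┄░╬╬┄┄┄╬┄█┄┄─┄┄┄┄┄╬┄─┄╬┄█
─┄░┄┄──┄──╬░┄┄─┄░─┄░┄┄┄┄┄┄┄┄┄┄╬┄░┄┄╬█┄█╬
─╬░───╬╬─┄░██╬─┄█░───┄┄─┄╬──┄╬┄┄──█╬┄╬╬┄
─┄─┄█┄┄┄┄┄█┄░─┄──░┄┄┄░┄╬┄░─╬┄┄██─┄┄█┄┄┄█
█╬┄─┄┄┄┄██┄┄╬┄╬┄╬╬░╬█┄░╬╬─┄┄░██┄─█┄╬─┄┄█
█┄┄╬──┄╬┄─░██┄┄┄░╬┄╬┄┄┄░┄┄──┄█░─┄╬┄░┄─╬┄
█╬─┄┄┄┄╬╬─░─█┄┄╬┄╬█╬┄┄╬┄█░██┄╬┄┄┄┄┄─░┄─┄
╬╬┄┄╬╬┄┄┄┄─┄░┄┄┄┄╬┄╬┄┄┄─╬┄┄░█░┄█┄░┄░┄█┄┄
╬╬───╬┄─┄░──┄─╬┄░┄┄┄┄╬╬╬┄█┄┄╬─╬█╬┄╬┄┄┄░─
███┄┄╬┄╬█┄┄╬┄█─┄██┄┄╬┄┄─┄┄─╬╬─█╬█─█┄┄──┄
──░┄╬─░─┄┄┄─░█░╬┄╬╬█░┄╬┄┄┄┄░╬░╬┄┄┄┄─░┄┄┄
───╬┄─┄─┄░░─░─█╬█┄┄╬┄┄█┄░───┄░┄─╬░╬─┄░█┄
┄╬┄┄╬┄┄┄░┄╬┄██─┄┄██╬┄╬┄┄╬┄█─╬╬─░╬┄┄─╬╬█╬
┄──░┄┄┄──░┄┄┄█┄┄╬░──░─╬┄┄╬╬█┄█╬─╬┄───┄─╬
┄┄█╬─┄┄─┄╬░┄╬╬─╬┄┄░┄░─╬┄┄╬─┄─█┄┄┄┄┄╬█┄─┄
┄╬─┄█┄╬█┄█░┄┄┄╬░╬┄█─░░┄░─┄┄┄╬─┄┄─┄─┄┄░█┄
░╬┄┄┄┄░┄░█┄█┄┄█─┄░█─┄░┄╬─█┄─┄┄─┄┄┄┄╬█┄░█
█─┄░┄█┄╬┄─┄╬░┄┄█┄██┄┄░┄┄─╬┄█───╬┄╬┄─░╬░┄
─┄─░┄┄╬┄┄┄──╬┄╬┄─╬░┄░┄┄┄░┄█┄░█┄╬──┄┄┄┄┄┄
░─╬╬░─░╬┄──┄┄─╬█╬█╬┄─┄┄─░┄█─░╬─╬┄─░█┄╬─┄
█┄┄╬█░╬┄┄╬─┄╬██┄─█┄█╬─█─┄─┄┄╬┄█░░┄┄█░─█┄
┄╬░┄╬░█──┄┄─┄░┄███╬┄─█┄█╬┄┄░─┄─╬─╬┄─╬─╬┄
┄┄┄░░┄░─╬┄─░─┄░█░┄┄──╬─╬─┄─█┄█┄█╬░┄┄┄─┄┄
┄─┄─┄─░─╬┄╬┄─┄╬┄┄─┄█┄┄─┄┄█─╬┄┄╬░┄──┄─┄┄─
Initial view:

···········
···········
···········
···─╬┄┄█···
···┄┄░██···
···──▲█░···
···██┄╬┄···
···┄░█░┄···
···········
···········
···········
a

···········
···········
···········
···░─╬┄┄█··
···─┄┄░██··
···┄─▲┄█░··
···░██┄╬┄··
···┄┄░█░┄··
···········
···········
···········

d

···········
···········
···········
··░─╬┄┄█···
··─┄┄░██···
··┄──▲█░···
··░██┄╬┄···
··┄┄░█░┄···
···········
···········
···········

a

···········
···········
···········
···░─╬┄┄█··
···─┄┄░██··
···┄─▲┄█░··
···░██┄╬┄··
···┄┄░█░┄··
···········
···········
···········

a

···········
···········
···········
···┄░─╬┄┄█·
···╬─┄┄░██·
···┄┄▲─┄█░·
···█░██┄╬┄·
···╬┄┄░█░┄·
···········
···········
···········

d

···········
···········
···········
··┄░─╬┄┄█··
··╬─┄┄░██··
··┄┄─▲┄█░··
··█░██┄╬┄··
··╬┄┄░█░┄··
···········
···········
···········

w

···········
···········
···········
···╬──┄╬···
··┄░─╬┄┄█··
··╬─┄▲░██··
··┄┄──┄█░··
··█░██┄╬┄··
··╬┄┄░█░┄··
···········
···········

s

···········
···········
···╬──┄╬···
··┄░─╬┄┄█··
··╬─┄┄░██··
··┄┄─▲┄█░··
··█░██┄╬┄··
··╬┄┄░█░┄··
···········
···········
···········

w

···········
···········
···········
···╬──┄╬···
··┄░─╬┄┄█··
··╬─┄▲░██··
··┄┄──┄█░··
··█░██┄╬┄··
··╬┄┄░█░┄··
···········
···········

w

···········
···········
···········
···┄┄┄┄┄···
···╬──┄╬···
··┄░─▲┄┄█··
··╬─┄┄░██··
··┄┄──┄█░··
··█░██┄╬┄··
··╬┄┄░█░┄··
···········

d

···········
···········
···········
··┄┄┄┄┄╬···
··╬──┄╬┄···
·┄░─╬▲┄█···
·╬─┄┄░██···
·┄┄──┄█░···
·█░██┄╬┄···
·╬┄┄░█░┄···
···········

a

···········
···········
···········
···┄┄┄┄┄╬··
···╬──┄╬┄··
··┄░─▲┄┄█··
··╬─┄┄░██··
··┄┄──┄█░··
··█░██┄╬┄··
··╬┄┄░█░┄··
···········

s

···········
···········
···┄┄┄┄┄╬··
···╬──┄╬┄··
··┄░─╬┄┄█··
··╬─┄▲░██··
··┄┄──┄█░··
··█░██┄╬┄··
··╬┄┄░█░┄··
···········
···········

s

···········
···┄┄┄┄┄╬··
···╬──┄╬┄··
··┄░─╬┄┄█··
··╬─┄┄░██··
··┄┄─▲┄█░··
··█░██┄╬┄··
··╬┄┄░█░┄··
···········
···········
···········

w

···········
···········
···┄┄┄┄┄╬··
···╬──┄╬┄··
··┄░─╬┄┄█··
··╬─┄▲░██··
··┄┄──┄█░··
··█░██┄╬┄··
··╬┄┄░█░┄··
···········
···········

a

···········
···········
····┄┄┄┄┄╬·
···┄╬──┄╬┄·
···┄░─╬┄┄█·
···╬─▲┄░██·
···┄┄──┄█░·
···█░██┄╬┄·
···╬┄┄░█░┄·
···········
···········

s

···········
····┄┄┄┄┄╬·
···┄╬──┄╬┄·
···┄░─╬┄┄█·
···╬─┄┄░██·
···┄┄▲─┄█░·
···█░██┄╬┄·
···╬┄┄░█░┄·
···········
···········
···········

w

···········
···········
····┄┄┄┄┄╬·
···┄╬──┄╬┄·
···┄░─╬┄┄█·
···╬─▲┄░██·
···┄┄──┄█░·
···█░██┄╬┄·
···╬┄┄░█░┄·
···········
···········

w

···········
···········
···········
···┄┄┄┄┄┄╬·
···┄╬──┄╬┄·
···┄░▲╬┄┄█·
···╬─┄┄░██·
···┄┄──┄█░·
···█░██┄╬┄·
···╬┄┄░█░┄·
···········

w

···········
···········
···········
···█┄┄─┄···
···┄┄┄┄┄┄╬·
···┄╬▲─┄╬┄·
···┄░─╬┄┄█·
···╬─┄┄░██·
···┄┄──┄█░·
···█░██┄╬┄·
···╬┄┄░█░┄·

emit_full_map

█┄┄─┄··
┄┄┄┄┄┄╬
┄╬▲─┄╬┄
┄░─╬┄┄█
╬─┄┄░██
┄┄──┄█░
█░██┄╬┄
╬┄┄░█░┄

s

···········
···········
···█┄┄─┄···
···┄┄┄┄┄┄╬·
···┄╬──┄╬┄·
···┄░▲╬┄┄█·
···╬─┄┄░██·
···┄┄──┄█░·
···█░██┄╬┄·
···╬┄┄░█░┄·
···········

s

···········
···█┄┄─┄···
···┄┄┄┄┄┄╬·
···┄╬──┄╬┄·
···┄░─╬┄┄█·
···╬─▲┄░██·
···┄┄──┄█░·
···█░██┄╬┄·
···╬┄┄░█░┄·
···········
···········

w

···········
···········
···█┄┄─┄···
···┄┄┄┄┄┄╬·
···┄╬──┄╬┄·
···┄░▲╬┄┄█·
···╬─┄┄░██·
···┄┄──┄█░·
···█░██┄╬┄·
···╬┄┄░█░┄·
···········

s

···········
···█┄┄─┄···
···┄┄┄┄┄┄╬·
···┄╬──┄╬┄·
···┄░─╬┄┄█·
···╬─▲┄░██·
···┄┄──┄█░·
···█░██┄╬┄·
···╬┄┄░█░┄·
···········
···········

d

···········
··█┄┄─┄····
··┄┄┄┄┄┄╬··
··┄╬──┄╬┄··
··┄░─╬┄┄█··
··╬─┄▲░██··
··┄┄──┄█░··
··█░██┄╬┄··
··╬┄┄░█░┄··
···········
···········

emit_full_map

█┄┄─┄··
┄┄┄┄┄┄╬
┄╬──┄╬┄
┄░─╬┄┄█
╬─┄▲░██
┄┄──┄█░
█░██┄╬┄
╬┄┄░█░┄
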